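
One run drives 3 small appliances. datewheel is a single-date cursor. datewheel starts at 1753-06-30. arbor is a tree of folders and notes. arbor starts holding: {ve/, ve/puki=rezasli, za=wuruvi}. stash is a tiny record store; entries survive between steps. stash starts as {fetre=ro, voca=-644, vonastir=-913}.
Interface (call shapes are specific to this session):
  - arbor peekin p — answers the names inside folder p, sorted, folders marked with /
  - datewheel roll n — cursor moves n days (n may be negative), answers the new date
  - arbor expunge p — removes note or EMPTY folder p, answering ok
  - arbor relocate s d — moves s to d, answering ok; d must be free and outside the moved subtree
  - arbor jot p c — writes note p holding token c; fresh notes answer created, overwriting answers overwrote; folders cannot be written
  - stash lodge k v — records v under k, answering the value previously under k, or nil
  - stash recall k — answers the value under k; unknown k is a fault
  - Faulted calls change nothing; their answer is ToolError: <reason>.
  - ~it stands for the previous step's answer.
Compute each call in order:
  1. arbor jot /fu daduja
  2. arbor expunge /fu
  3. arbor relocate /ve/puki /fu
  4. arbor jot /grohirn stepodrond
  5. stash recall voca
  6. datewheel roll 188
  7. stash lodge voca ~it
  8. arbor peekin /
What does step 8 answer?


% arbor jot(p→/fu, c→daduja) : created
% arbor expunge(p→/fu) : ok
% arbor relocate(s→/ve/puki, d→/fu) : ok
% arbor jot(p→/grohirn, c→stepodrond) : created
% stash recall(k→voca) : -644
% datewheel roll(n→188) : 1754-01-04
% stash lodge(k→voca, v→~it) : -644
% arbor peekin(p→/) : [fu, grohirn, ve/, za]

Answer: [fu, grohirn, ve/, za]


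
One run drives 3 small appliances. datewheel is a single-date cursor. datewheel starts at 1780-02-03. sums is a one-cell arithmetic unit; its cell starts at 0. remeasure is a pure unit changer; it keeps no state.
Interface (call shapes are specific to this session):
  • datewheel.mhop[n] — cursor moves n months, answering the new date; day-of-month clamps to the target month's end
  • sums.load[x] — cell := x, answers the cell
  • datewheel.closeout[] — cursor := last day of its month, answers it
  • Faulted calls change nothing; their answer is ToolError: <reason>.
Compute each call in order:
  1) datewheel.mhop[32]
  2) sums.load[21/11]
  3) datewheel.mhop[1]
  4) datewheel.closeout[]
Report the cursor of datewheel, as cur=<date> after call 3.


Answer: cur=1782-11-03

Derivation:
! 1. mhop(n: 32) ~> 1782-10-03
! 2. load(x: 21/11) ~> 21/11
! 3. mhop(n: 1) ~> 1782-11-03
! 4. closeout() ~> 1782-11-30


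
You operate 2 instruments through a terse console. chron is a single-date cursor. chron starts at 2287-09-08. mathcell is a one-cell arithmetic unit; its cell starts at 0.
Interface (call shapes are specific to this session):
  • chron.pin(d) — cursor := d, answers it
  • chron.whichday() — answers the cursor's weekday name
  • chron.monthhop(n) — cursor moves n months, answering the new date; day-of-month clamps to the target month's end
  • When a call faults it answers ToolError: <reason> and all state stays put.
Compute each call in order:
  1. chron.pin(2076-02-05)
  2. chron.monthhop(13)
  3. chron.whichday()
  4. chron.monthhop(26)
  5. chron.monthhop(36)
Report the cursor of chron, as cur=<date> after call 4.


Answer: cur=2079-05-05

Derivation:
[in] chron.pin d=2076-02-05
[out] 2076-02-05
[in] chron.monthhop n=13
[out] 2077-03-05
[in] chron.whichday
[out] Friday
[in] chron.monthhop n=26
[out] 2079-05-05
[in] chron.monthhop n=36
[out] 2082-05-05


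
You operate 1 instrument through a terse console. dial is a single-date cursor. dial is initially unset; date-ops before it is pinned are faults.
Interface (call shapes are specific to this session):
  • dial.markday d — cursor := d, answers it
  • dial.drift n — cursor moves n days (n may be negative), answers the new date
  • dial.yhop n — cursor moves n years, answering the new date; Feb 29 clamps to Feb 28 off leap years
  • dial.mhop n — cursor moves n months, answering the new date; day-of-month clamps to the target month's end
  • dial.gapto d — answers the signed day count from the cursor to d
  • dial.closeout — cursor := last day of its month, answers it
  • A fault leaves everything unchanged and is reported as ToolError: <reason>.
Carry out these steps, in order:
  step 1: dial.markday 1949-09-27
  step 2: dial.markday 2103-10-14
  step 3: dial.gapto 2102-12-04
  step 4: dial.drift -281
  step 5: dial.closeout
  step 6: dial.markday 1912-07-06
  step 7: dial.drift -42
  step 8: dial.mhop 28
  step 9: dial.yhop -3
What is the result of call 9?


>> dial.markday(d=1949-09-27)
<< 1949-09-27
>> dial.markday(d=2103-10-14)
<< 2103-10-14
>> dial.gapto(d=2102-12-04)
<< -314
>> dial.drift(n=-281)
<< 2103-01-06
>> dial.closeout()
<< 2103-01-31
>> dial.markday(d=1912-07-06)
<< 1912-07-06
>> dial.drift(n=-42)
<< 1912-05-25
>> dial.mhop(n=28)
<< 1914-09-25
>> dial.yhop(n=-3)
<< 1911-09-25

Answer: 1911-09-25


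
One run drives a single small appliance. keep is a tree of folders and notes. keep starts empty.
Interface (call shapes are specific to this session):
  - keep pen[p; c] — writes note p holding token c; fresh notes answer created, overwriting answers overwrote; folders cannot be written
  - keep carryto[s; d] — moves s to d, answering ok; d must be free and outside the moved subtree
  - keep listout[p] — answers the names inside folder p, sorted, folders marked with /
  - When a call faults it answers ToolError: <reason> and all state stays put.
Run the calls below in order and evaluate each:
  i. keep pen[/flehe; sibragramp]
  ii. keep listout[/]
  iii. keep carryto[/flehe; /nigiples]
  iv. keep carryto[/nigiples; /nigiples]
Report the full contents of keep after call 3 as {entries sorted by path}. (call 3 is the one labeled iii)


Answer: {nigiples=sibragramp}

Derivation:
Do: keep pen[p: /flehe; c: sibragramp]
See: created
Do: keep listout[p: /]
See: [flehe]
Do: keep carryto[s: /flehe; d: /nigiples]
See: ok
Do: keep carryto[s: /nigiples; d: /nigiples]
See: ToolError: exists


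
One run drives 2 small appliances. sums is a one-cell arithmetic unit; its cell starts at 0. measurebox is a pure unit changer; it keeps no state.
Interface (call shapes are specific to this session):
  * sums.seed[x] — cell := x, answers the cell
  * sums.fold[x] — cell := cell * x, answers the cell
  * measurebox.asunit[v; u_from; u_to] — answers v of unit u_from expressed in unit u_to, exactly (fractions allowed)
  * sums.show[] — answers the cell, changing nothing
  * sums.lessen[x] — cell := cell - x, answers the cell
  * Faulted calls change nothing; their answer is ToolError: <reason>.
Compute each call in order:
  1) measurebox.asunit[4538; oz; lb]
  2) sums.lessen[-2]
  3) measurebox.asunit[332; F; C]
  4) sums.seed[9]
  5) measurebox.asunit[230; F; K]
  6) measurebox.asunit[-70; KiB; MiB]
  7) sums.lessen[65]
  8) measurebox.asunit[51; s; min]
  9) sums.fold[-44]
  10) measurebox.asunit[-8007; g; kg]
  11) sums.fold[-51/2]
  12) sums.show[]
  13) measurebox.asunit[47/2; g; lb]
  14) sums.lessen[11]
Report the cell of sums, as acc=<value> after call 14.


I run measurebox.asunit with v=4538, u_from=oz, u_to=lb: 2269/8.
Now I run sums.lessen with x=-2, and get 2.
Then measurebox.asunit with v=332, u_from=F, u_to=C, which returns 500/3.
Then sums.seed with x=9, yielding 9.
Calling measurebox.asunit with v=230, u_from=F, u_to=K, which returns 7663/20.
Then measurebox.asunit with v=-70, u_from=KiB, u_to=MiB, and observe -35/512.
Calling sums.lessen with x=65, which returns -56.
I use measurebox.asunit with v=51, u_from=s, u_to=min, and observe 17/20.
I invoke sums.fold with x=-44, and get 2464.
Using measurebox.asunit with v=-8007, u_from=g, u_to=kg, and see -8007/1000.
Invoking sums.fold with x=-51/2, which returns -62832.
Invoking sums.show(), giving -62832.
Now I run measurebox.asunit with v=47/2, u_from=g, u_to=lb, and see 2350000/45359237.
I use sums.lessen with x=11, and see -62843.

Answer: acc=-62843


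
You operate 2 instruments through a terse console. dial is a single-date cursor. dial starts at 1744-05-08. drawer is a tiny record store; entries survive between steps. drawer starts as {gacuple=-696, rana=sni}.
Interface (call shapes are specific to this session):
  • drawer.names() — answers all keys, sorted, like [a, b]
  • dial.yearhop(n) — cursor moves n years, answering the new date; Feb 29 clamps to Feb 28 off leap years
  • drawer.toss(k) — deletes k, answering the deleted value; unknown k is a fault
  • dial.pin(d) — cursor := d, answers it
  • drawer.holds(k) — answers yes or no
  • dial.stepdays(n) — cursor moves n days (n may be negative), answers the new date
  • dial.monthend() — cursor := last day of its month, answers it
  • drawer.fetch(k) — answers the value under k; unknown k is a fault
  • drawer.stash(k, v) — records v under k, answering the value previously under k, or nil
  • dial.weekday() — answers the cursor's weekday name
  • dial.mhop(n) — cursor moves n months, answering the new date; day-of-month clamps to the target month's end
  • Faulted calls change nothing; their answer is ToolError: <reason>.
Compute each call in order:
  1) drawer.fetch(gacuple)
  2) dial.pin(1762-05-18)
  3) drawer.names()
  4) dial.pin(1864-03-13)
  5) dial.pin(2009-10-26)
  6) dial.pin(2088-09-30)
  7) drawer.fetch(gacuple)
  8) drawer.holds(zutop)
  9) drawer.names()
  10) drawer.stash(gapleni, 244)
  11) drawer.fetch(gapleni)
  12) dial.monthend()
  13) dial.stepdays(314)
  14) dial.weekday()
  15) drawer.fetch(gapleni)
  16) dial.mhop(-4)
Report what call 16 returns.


Now I run drawer.fetch using k: gacuple, and observe -696.
Using dial.pin using d: 1762-05-18, which returns 1762-05-18.
Then drawer.names, → [gacuple, rana].
Using dial.pin using d: 1864-03-13, → 1864-03-13.
Next I call dial.pin using d: 2009-10-26, which returns 2009-10-26.
I run dial.pin using d: 2088-09-30, and get 2088-09-30.
I run drawer.fetch using k: gacuple, and get -696.
Calling drawer.holds using k: zutop: no.
Invoking drawer.names(), — result: [gacuple, rana].
I run drawer.stash using k: gapleni, v: 244, giving nil.
Using drawer.fetch using k: gapleni, giving 244.
I call dial.monthend(), which returns 2088-09-30.
I use dial.stepdays using n: 314, — result: 2089-08-10.
Using dial.weekday, giving Wednesday.
I use drawer.fetch using k: gapleni, which returns 244.
Using dial.mhop using n: -4, and observe 2089-04-10.

Answer: 2089-04-10


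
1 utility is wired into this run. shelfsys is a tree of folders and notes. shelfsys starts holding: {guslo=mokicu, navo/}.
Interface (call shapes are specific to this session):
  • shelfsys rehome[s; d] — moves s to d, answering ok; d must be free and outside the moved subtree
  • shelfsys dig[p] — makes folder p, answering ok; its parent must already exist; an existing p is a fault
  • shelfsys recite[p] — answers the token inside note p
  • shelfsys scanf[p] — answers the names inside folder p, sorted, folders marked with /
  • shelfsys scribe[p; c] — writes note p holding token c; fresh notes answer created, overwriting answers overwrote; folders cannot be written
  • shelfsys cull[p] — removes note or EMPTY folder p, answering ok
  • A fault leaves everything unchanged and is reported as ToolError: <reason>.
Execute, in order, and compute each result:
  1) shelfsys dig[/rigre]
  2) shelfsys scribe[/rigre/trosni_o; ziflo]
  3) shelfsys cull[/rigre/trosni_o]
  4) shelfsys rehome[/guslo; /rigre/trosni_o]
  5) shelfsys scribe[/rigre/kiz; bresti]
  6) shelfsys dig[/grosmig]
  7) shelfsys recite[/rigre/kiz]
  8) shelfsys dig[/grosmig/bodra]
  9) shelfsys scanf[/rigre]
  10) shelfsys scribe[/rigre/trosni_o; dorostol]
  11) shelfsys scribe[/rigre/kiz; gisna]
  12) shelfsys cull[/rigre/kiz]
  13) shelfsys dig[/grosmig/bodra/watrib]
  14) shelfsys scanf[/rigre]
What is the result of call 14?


Answer: [trosni_o]

Derivation:
-> shelfsys dig(p→/rigre)
<- ok
-> shelfsys scribe(p→/rigre/trosni_o, c→ziflo)
<- created
-> shelfsys cull(p→/rigre/trosni_o)
<- ok
-> shelfsys rehome(s→/guslo, d→/rigre/trosni_o)
<- ok
-> shelfsys scribe(p→/rigre/kiz, c→bresti)
<- created
-> shelfsys dig(p→/grosmig)
<- ok
-> shelfsys recite(p→/rigre/kiz)
<- bresti
-> shelfsys dig(p→/grosmig/bodra)
<- ok
-> shelfsys scanf(p→/rigre)
<- [kiz, trosni_o]
-> shelfsys scribe(p→/rigre/trosni_o, c→dorostol)
<- overwrote
-> shelfsys scribe(p→/rigre/kiz, c→gisna)
<- overwrote
-> shelfsys cull(p→/rigre/kiz)
<- ok
-> shelfsys dig(p→/grosmig/bodra/watrib)
<- ok
-> shelfsys scanf(p→/rigre)
<- [trosni_o]


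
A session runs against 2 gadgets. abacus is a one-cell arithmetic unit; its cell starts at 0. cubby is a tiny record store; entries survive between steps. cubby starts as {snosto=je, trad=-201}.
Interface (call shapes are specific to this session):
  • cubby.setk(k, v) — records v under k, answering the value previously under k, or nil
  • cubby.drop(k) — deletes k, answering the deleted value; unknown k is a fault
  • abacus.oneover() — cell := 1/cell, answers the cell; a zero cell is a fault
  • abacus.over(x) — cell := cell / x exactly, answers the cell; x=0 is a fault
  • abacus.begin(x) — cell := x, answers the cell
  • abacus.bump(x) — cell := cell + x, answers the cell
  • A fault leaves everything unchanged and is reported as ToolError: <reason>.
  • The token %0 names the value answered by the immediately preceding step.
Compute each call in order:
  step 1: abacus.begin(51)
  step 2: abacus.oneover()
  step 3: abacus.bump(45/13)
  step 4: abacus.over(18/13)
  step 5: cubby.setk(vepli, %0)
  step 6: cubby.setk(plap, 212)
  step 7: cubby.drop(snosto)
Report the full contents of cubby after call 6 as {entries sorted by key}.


Answer: {plap=212, snosto=je, trad=-201, vepli=1154/459}

Derivation:
==> abacus.begin(x=51)
<== 51
==> abacus.oneover()
<== 1/51
==> abacus.bump(x=45/13)
<== 2308/663
==> abacus.over(x=18/13)
<== 1154/459
==> cubby.setk(k=vepli, v=%0)
<== nil
==> cubby.setk(k=plap, v=212)
<== nil
==> cubby.drop(k=snosto)
<== je


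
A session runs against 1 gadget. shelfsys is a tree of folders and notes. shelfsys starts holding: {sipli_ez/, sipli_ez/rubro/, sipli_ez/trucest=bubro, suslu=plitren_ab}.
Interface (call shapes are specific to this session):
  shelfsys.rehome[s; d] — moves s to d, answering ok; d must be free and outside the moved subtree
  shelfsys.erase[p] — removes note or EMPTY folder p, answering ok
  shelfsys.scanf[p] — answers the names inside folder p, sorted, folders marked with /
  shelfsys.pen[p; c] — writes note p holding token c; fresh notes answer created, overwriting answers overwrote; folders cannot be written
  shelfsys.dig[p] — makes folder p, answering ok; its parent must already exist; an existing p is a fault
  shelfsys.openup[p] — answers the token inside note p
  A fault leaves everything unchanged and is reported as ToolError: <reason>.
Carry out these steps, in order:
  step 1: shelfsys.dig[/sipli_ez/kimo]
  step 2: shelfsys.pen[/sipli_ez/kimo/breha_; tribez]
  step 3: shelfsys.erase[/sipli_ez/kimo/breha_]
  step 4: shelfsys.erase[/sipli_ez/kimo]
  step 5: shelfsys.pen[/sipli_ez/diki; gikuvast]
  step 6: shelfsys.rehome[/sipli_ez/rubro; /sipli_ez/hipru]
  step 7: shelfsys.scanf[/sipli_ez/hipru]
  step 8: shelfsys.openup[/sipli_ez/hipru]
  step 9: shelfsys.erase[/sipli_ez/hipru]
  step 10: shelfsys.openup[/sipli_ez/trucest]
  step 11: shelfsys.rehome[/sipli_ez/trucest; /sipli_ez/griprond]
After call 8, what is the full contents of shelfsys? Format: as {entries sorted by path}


Answer: {sipli_ez/, sipli_ez/diki=gikuvast, sipli_ez/hipru/, sipli_ez/trucest=bubro, suslu=plitren_ab}

Derivation:
Step: shelfsys.dig[p→/sipli_ez/kimo]
Result: ok
Step: shelfsys.pen[p→/sipli_ez/kimo/breha_; c→tribez]
Result: created
Step: shelfsys.erase[p→/sipli_ez/kimo/breha_]
Result: ok
Step: shelfsys.erase[p→/sipli_ez/kimo]
Result: ok
Step: shelfsys.pen[p→/sipli_ez/diki; c→gikuvast]
Result: created
Step: shelfsys.rehome[s→/sipli_ez/rubro; d→/sipli_ez/hipru]
Result: ok
Step: shelfsys.scanf[p→/sipli_ez/hipru]
Result: []
Step: shelfsys.openup[p→/sipli_ez/hipru]
Result: ToolError: is a directory
Step: shelfsys.erase[p→/sipli_ez/hipru]
Result: ok
Step: shelfsys.openup[p→/sipli_ez/trucest]
Result: bubro
Step: shelfsys.rehome[s→/sipli_ez/trucest; d→/sipli_ez/griprond]
Result: ok


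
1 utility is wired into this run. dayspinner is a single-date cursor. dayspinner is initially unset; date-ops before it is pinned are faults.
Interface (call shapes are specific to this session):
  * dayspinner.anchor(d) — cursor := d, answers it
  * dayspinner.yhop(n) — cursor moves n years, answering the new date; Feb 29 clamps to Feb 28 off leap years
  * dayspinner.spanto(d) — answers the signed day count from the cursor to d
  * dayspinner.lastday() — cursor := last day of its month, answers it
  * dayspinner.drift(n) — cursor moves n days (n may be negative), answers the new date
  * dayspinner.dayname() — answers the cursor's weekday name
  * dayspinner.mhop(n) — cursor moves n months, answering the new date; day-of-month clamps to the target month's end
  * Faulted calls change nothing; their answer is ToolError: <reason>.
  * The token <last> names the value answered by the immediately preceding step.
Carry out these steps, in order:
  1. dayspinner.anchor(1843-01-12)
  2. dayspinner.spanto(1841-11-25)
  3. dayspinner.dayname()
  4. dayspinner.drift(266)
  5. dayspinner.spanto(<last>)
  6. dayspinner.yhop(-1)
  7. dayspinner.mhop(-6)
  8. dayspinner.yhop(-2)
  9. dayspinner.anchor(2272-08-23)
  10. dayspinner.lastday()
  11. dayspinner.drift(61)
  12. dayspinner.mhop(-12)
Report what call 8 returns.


Answer: 1840-04-05

Derivation:
# anchor(d: 1843-01-12) == 1843-01-12
# spanto(d: 1841-11-25) == -413
# dayname() == Thursday
# drift(n: 266) == 1843-10-05
# spanto(d: <last>) == 0
# yhop(n: -1) == 1842-10-05
# mhop(n: -6) == 1842-04-05
# yhop(n: -2) == 1840-04-05
# anchor(d: 2272-08-23) == 2272-08-23
# lastday() == 2272-08-31
# drift(n: 61) == 2272-10-31
# mhop(n: -12) == 2271-10-31


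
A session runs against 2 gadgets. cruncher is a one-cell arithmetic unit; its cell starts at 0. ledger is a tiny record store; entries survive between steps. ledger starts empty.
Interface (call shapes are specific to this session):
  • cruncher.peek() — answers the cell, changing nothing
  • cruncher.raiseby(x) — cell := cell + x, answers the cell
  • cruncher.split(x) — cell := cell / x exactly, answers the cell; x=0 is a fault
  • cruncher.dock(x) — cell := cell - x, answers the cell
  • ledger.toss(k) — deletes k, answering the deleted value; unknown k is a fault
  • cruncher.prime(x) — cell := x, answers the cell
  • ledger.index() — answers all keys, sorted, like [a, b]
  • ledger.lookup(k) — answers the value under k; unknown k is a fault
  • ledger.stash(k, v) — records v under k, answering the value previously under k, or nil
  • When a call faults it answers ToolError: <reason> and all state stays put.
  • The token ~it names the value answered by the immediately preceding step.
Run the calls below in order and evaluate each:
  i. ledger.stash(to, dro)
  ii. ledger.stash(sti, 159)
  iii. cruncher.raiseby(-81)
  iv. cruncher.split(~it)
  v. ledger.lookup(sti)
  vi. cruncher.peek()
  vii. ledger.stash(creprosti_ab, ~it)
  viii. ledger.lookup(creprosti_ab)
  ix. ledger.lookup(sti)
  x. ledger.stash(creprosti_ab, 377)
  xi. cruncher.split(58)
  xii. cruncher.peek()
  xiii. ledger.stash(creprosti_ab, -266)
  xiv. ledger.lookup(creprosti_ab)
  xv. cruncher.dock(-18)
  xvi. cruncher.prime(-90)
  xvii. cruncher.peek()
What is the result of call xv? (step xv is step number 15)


Answer: 1045/58

Derivation:
% ledger.stash k=to v=dro
= nil
% ledger.stash k=sti v=159
= nil
% cruncher.raiseby x=-81
= -81
% cruncher.split x=~it
= 1
% ledger.lookup k=sti
= 159
% cruncher.peek
= 1
% ledger.stash k=creprosti_ab v=~it
= nil
% ledger.lookup k=creprosti_ab
= 1
% ledger.lookup k=sti
= 159
% ledger.stash k=creprosti_ab v=377
= 1
% cruncher.split x=58
= 1/58
% cruncher.peek
= 1/58
% ledger.stash k=creprosti_ab v=-266
= 377
% ledger.lookup k=creprosti_ab
= -266
% cruncher.dock x=-18
= 1045/58
% cruncher.prime x=-90
= -90
% cruncher.peek
= -90


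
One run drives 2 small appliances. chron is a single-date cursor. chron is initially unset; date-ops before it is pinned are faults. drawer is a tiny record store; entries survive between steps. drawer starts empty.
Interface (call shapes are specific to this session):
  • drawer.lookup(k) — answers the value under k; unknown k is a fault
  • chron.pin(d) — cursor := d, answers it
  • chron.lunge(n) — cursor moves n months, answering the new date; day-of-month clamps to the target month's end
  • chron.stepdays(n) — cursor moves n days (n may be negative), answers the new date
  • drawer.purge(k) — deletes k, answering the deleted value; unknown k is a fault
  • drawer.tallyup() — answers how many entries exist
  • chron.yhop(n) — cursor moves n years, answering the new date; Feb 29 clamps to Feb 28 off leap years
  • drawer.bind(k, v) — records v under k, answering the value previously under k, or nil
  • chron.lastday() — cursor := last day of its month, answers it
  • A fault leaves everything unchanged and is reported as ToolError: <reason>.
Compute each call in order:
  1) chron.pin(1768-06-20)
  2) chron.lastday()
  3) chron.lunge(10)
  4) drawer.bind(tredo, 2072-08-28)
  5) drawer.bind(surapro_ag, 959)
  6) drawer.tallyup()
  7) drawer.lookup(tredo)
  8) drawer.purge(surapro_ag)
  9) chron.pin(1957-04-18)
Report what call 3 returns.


Answer: 1769-04-30

Derivation:
# chron.pin(d=1768-06-20) -> 1768-06-20
# chron.lastday() -> 1768-06-30
# chron.lunge(n=10) -> 1769-04-30
# drawer.bind(k=tredo, v=2072-08-28) -> nil
# drawer.bind(k=surapro_ag, v=959) -> nil
# drawer.tallyup() -> 2
# drawer.lookup(k=tredo) -> 2072-08-28
# drawer.purge(k=surapro_ag) -> 959
# chron.pin(d=1957-04-18) -> 1957-04-18


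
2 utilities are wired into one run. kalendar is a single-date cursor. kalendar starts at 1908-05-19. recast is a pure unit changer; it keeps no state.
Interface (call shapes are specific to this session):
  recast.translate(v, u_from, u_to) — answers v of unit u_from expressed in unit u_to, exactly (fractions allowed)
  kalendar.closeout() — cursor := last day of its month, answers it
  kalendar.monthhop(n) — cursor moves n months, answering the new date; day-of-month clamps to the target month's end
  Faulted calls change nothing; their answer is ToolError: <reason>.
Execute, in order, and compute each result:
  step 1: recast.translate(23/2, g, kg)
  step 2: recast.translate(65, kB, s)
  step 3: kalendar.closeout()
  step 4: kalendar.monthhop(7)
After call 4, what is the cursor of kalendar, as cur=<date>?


Answer: cur=1908-12-31

Derivation:
→ recast.translate(23/2, g, kg)
← 23/2000
→ recast.translate(65, kB, s)
← ToolError: incompatible units
→ kalendar.closeout()
← 1908-05-31
→ kalendar.monthhop(7)
← 1908-12-31


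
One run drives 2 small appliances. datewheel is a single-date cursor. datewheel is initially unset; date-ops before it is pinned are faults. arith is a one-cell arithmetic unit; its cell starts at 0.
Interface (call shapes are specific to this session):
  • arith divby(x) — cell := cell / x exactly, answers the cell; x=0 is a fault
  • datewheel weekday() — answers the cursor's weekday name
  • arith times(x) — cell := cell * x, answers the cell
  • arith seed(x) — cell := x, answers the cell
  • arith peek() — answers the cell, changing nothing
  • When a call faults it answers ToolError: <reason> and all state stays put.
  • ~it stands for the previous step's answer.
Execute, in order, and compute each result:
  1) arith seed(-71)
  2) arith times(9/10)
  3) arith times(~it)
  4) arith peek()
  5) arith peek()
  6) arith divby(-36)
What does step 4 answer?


→ arith seed(x=-71)
← -71
→ arith times(x=9/10)
← -639/10
→ arith times(x=~it)
← 408321/100
→ arith peek()
← 408321/100
→ arith peek()
← 408321/100
→ arith divby(x=-36)
← -45369/400

Answer: 408321/100


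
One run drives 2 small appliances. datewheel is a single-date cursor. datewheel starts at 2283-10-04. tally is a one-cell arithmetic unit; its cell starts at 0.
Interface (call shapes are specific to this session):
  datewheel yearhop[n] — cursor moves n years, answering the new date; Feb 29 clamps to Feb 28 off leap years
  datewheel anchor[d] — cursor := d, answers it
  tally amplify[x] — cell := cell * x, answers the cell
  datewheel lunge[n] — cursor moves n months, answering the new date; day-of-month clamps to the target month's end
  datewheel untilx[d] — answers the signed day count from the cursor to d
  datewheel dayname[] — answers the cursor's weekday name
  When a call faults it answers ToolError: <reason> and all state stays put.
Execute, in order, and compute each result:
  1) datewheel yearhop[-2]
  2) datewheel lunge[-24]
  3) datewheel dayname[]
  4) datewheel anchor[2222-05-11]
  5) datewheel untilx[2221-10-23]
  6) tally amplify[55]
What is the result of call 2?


>>> datewheel yearhop n→-2
:: 2281-10-04
>>> datewheel lunge n→-24
:: 2279-10-04
>>> datewheel dayname
:: Saturday
>>> datewheel anchor d→2222-05-11
:: 2222-05-11
>>> datewheel untilx d→2221-10-23
:: -200
>>> tally amplify x→55
:: 0

Answer: 2279-10-04


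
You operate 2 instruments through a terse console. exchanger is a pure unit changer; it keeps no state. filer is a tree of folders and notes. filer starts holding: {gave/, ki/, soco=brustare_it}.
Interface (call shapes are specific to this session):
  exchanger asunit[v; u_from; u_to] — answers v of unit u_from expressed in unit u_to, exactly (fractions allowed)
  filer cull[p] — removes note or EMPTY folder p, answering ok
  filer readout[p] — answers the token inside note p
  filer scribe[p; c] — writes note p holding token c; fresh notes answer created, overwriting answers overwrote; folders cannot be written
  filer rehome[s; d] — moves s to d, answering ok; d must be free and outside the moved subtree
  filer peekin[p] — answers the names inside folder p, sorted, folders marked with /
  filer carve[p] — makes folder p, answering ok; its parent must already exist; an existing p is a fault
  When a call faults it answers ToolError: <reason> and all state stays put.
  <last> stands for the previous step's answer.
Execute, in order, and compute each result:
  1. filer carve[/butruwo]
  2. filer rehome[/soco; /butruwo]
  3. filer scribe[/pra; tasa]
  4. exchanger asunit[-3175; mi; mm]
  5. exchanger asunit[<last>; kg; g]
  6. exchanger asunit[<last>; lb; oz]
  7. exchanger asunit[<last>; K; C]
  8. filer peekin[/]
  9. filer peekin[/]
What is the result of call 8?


Answer: [butruwo/, gave/, ki/, pra, soco]

Derivation:
-> filer carve(p: /butruwo)
<- ok
-> filer rehome(s: /soco, d: /butruwo)
<- ToolError: exists
-> filer scribe(p: /pra, c: tasa)
<- created
-> exchanger asunit(v: -3175, u_from: mi, u_to: mm)
<- -5109667200
-> exchanger asunit(v: <last>, u_from: kg, u_to: g)
<- -5109667200000
-> exchanger asunit(v: <last>, u_from: lb, u_to: oz)
<- -81754675200000
-> exchanger asunit(v: <last>, u_from: K, u_to: C)
<- -1635093504005463/20
-> filer peekin(p: /)
<- [butruwo/, gave/, ki/, pra, soco]
-> filer peekin(p: /)
<- [butruwo/, gave/, ki/, pra, soco]


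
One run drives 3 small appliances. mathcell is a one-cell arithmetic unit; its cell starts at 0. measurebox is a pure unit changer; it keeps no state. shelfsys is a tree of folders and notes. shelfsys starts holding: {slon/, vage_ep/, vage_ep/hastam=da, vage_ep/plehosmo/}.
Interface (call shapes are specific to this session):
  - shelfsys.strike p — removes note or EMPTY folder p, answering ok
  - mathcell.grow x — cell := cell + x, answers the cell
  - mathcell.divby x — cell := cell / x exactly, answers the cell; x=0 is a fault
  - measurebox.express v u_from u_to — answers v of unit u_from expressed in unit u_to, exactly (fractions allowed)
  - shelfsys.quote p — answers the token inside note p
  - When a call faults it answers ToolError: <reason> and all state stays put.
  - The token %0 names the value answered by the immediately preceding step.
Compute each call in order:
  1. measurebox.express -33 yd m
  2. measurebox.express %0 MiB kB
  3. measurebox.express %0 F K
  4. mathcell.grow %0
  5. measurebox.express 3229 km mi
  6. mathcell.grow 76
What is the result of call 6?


% measurebox.express(v→-33, u_from→yd, u_to→m) : -37719/1250
% measurebox.express(v→%0, u_from→MiB, u_to→kB) : -2471952384/78125
% measurebox.express(v→%0, u_from→F, u_to→K) : -9744162661/562500
% mathcell.grow(x→%0) : -9744162661/562500
% measurebox.express(v→3229, u_from→km, u_to→mi) : 50453125/25146
% mathcell.grow(x→76) : -9701412661/562500

Answer: -9701412661/562500


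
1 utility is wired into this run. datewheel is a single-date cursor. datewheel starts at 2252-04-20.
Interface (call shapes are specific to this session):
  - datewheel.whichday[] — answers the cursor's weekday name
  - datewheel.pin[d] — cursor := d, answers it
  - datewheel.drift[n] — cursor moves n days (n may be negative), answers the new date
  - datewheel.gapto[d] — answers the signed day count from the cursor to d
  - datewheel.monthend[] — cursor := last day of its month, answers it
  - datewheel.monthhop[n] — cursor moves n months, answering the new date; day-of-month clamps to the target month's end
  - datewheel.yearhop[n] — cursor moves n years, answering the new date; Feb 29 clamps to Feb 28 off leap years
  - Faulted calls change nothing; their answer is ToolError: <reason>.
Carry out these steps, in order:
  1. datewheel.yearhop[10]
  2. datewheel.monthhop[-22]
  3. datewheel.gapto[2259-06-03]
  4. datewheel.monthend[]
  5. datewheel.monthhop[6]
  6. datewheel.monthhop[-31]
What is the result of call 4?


> datewheel.yearhop n→10
:: 2262-04-20
> datewheel.monthhop n→-22
:: 2260-06-20
> datewheel.gapto d→2259-06-03
:: -383
> datewheel.monthend
:: 2260-06-30
> datewheel.monthhop n→6
:: 2260-12-30
> datewheel.monthhop n→-31
:: 2258-05-30

Answer: 2260-06-30


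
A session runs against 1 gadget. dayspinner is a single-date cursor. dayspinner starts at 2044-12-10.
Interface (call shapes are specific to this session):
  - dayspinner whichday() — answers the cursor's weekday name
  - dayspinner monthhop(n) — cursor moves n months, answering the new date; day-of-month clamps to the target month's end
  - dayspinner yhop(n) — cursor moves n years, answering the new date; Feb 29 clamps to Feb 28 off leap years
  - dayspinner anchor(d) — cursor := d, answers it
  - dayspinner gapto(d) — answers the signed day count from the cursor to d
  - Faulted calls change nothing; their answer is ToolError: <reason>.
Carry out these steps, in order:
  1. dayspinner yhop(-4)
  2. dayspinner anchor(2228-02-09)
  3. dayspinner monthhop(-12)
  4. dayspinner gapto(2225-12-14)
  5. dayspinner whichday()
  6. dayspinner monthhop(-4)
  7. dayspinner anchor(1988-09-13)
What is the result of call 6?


$ dayspinner yhop n=-4
= 2040-12-10
$ dayspinner anchor d=2228-02-09
= 2228-02-09
$ dayspinner monthhop n=-12
= 2227-02-09
$ dayspinner gapto d=2225-12-14
= -422
$ dayspinner whichday
= Friday
$ dayspinner monthhop n=-4
= 2226-10-09
$ dayspinner anchor d=1988-09-13
= 1988-09-13

Answer: 2226-10-09


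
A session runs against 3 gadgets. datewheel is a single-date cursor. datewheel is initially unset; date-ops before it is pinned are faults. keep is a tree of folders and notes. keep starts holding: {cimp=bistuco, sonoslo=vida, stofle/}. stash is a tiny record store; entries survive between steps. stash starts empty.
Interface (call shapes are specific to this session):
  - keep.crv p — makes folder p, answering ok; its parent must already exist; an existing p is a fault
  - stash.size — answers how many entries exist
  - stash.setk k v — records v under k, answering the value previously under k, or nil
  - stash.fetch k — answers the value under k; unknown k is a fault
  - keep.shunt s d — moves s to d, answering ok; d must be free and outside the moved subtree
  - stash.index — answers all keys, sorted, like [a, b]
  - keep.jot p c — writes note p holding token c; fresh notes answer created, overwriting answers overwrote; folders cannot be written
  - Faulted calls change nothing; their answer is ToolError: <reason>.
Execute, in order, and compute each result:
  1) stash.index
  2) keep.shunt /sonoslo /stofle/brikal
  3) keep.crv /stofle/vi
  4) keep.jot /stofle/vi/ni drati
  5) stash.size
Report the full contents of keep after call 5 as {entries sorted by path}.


Answer: {cimp=bistuco, stofle/, stofle/brikal=vida, stofle/vi/, stofle/vi/ni=drati}

Derivation:
Do: stash.index[]
See: []
Do: keep.shunt[s=/sonoslo; d=/stofle/brikal]
See: ok
Do: keep.crv[p=/stofle/vi]
See: ok
Do: keep.jot[p=/stofle/vi/ni; c=drati]
See: created
Do: stash.size[]
See: 0


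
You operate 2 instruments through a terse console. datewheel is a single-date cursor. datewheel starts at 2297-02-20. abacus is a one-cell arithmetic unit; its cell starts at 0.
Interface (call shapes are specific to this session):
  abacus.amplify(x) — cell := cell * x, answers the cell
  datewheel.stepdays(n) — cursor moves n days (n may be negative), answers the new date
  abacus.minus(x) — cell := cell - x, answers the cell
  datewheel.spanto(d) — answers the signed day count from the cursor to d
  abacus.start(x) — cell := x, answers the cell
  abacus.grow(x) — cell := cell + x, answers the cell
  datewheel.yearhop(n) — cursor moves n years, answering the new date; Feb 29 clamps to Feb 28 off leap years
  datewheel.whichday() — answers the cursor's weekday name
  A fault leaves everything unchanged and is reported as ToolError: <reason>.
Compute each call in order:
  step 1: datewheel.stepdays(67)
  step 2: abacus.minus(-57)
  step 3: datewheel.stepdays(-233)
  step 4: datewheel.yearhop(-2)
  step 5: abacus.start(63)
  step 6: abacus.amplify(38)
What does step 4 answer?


Answer: 2294-09-07

Derivation:
[in] datewheel.stepdays n=67
:: 2297-04-28
[in] abacus.minus x=-57
:: 57
[in] datewheel.stepdays n=-233
:: 2296-09-07
[in] datewheel.yearhop n=-2
:: 2294-09-07
[in] abacus.start x=63
:: 63
[in] abacus.amplify x=38
:: 2394


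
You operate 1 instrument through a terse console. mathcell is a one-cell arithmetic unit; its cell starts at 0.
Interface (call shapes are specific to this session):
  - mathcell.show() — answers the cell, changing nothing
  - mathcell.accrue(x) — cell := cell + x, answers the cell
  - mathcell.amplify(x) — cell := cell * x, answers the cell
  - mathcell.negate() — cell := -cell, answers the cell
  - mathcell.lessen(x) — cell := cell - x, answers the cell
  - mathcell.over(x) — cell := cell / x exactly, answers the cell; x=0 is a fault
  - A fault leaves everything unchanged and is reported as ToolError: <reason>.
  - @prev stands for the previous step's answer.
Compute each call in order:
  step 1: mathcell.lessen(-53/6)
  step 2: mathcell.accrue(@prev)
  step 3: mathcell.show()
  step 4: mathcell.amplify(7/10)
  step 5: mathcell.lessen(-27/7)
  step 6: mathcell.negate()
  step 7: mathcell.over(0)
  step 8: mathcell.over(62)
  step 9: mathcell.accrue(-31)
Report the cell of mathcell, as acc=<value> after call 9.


Answer: acc=-407027/13020

Derivation:
! 1. mathcell.lessen(x='-53/6') -> 53/6
! 2. mathcell.accrue(x='@prev') -> 53/3
! 3. mathcell.show() -> 53/3
! 4. mathcell.amplify(x='7/10') -> 371/30
! 5. mathcell.lessen(x='-27/7') -> 3407/210
! 6. mathcell.negate() -> -3407/210
! 7. mathcell.over(x='0') -> ToolError: division by zero
! 8. mathcell.over(x='62') -> -3407/13020
! 9. mathcell.accrue(x='-31') -> -407027/13020


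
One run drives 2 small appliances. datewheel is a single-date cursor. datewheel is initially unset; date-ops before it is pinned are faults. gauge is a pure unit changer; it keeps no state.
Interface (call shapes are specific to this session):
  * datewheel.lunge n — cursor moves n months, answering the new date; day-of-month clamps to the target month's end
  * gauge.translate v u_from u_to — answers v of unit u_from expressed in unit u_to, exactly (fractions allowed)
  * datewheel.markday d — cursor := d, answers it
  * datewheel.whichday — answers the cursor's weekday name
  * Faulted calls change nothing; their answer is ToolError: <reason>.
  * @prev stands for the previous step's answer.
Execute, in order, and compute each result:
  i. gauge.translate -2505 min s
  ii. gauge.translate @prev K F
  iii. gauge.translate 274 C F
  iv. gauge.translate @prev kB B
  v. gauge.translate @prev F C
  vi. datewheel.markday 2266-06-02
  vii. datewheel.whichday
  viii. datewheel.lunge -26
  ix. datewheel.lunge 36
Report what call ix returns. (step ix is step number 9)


Then translate with v='-2505', u_from='min', u_to='s', and get -150300.
I invoke translate with v='@prev', u_from='K', u_to='F', which returns -27099967/100.
I invoke translate with v='274', u_from='C', u_to='F', and observe 2626/5.
Then translate with v='@prev', u_from='kB', u_to='B', which returns 525200.
I use translate with v='@prev', u_from='F', u_to='C', which returns 291760.
Now I run markday with d='2266-06-02', — result: 2266-06-02.
Calling whichday(), — result: Saturday.
Then lunge with n='-26', — result: 2264-04-02.
I run lunge with n='36', which returns 2267-04-02.

Answer: 2267-04-02


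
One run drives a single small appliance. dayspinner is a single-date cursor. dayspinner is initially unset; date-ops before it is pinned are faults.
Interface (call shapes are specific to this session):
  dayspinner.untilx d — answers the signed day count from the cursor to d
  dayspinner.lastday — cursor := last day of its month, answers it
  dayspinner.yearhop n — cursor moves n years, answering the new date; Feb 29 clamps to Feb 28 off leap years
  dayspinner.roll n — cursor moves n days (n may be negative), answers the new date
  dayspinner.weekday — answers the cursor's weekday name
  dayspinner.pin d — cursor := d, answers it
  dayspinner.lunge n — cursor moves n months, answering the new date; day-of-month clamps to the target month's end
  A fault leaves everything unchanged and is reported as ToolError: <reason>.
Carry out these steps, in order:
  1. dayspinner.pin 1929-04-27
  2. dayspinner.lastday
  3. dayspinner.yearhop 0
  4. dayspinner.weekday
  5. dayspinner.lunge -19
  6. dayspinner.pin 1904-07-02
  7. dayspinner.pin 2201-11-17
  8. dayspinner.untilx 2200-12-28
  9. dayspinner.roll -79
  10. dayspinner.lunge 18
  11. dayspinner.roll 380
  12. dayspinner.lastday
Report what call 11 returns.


Answer: 2204-03-14

Derivation:
I use dayspinner.pin passing d→1929-04-27: 1929-04-27.
I try dayspinner.lastday, and observe 1929-04-30.
I use dayspinner.yearhop passing n→0: 1929-04-30.
Invoking dayspinner.weekday(), which returns Tuesday.
Calling dayspinner.lunge passing n→-19, and observe 1927-09-30.
I run dayspinner.pin passing d→1904-07-02, giving 1904-07-02.
I call dayspinner.pin passing d→2201-11-17, giving 2201-11-17.
I call dayspinner.untilx passing d→2200-12-28, and get -324.
Using dayspinner.roll passing n→-79, — result: 2201-08-30.
I invoke dayspinner.lunge passing n→18, which returns 2203-02-28.
Using dayspinner.roll passing n→380, and observe 2204-03-14.
Calling dayspinner.lastday, and observe 2204-03-31.


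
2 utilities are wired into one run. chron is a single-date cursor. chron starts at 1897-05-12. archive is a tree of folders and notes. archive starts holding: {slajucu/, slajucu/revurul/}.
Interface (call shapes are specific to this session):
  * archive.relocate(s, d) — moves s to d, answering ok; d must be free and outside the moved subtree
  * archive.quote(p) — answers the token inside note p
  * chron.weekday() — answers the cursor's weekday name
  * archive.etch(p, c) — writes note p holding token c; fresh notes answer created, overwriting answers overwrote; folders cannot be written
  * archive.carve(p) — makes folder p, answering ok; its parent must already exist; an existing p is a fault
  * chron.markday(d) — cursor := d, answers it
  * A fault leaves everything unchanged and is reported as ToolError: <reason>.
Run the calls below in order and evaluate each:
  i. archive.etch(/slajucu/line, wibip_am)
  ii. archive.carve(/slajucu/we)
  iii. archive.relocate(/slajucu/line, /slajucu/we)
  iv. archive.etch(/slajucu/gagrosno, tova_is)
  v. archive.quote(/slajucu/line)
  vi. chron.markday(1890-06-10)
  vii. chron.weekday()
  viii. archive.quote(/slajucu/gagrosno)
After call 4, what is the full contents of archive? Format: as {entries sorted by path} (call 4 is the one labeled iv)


Answer: {slajucu/, slajucu/gagrosno=tova_is, slajucu/line=wibip_am, slajucu/revurul/, slajucu/we/}

Derivation:
[in] archive.etch p=/slajucu/line c=wibip_am
= created
[in] archive.carve p=/slajucu/we
= ok
[in] archive.relocate s=/slajucu/line d=/slajucu/we
= ToolError: exists
[in] archive.etch p=/slajucu/gagrosno c=tova_is
= created
[in] archive.quote p=/slajucu/line
= wibip_am
[in] chron.markday d=1890-06-10
= 1890-06-10
[in] chron.weekday
= Tuesday
[in] archive.quote p=/slajucu/gagrosno
= tova_is
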